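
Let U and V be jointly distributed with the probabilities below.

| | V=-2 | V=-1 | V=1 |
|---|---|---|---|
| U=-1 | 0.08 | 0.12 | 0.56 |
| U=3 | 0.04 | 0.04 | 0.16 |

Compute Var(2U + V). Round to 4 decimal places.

12.3424

E[U] = -0.04,  E[V] = 0.32,  E[UV] = -0.16
Var(U) = 2.92 − (-0.04)² = 2.9184;  Var(V) = 1.36 − (0.32)² = 1.2576
cov(U,V) = -0.16 − (-0.04)(0.32) = -0.1472
Var(2U + V) = (2)²·2.9184 + (1)²·1.2576 + 2·(2)·(1)·-0.1472 = 12.3424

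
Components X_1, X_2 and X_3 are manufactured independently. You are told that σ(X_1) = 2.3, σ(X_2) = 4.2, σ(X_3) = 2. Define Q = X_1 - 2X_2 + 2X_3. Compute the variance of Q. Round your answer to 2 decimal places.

91.85

var(X_1) = 5.29, var(X_2) = 17.64, var(X_3) = 4
By independence, var(Q) = (1)²var(X_1) + (-2)²var(X_2) + (2)²var(X_3)
= (1)²·5.29 + (-2)²·17.64 + (2)²·4 = 91.85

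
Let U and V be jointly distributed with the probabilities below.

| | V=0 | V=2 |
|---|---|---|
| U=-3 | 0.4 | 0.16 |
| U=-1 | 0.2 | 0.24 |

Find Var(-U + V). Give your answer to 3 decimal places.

E[U] = -2.12,  E[V] = 0.8,  E[UV] = -1.44
Var(U) = 5.48 − (-2.12)² = 0.9856;  Var(V) = 1.6 − (0.8)² = 0.96
cov(U,V) = -1.44 − (-2.12)(0.8) = 0.256
Var(-U + V) = (-1)²·0.9856 + (1)²·0.96 + 2·(-1)·(1)·0.256 = 1.4336

1.434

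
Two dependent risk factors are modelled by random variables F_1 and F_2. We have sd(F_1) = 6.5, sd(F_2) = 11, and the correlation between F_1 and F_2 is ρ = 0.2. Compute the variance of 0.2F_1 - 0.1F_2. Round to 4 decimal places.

V(F_1) = (6.5)² = 42.25;  V(F_2) = (11)² = 121
Cov(F_1,F_2) = ρ·sd(F_1)·sd(F_2) = 0.2·6.5·11 = 14.3
V(0.2F_1 - 0.1F_2) = (0.2)²·V(F_1) + (-0.1)²·V(F_2) + 2·(0.2)·(-0.1)·Cov(F_1,F_2)
= 0.04·42.25 + 0.01·121 + -0.04·14.3 = 2.328

2.3280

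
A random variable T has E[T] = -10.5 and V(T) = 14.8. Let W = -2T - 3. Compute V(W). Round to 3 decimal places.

V(-2T - 3) = (-2)²·V(T) = 4·14.8 = 59.2

59.200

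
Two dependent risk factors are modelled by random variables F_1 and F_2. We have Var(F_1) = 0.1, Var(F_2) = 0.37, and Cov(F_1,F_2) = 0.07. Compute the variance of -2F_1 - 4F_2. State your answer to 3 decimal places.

Var(-2F_1 - 4F_2) = (-2)²·Var(F_1) + (-4)²·Var(F_2) + 2·(-2)·(-4)·Cov(F_1,F_2)
= 4·0.1 + 16·0.37 + 16·0.07 = 7.44

7.440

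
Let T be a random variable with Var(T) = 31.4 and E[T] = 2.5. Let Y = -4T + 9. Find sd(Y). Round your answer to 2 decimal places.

22.41

Var(-4T + 9) = (-4)²·31.4 = 502.4
sd(Y) = √502.4 ≈ 22.41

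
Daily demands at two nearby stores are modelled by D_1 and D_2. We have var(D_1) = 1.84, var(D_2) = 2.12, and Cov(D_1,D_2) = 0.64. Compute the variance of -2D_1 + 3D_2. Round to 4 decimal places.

var(-2D_1 + 3D_2) = (-2)²·var(D_1) + (3)²·var(D_2) + 2·(-2)·(3)·Cov(D_1,D_2)
= 4·1.84 + 9·2.12 + -12·0.64 = 18.76

18.7600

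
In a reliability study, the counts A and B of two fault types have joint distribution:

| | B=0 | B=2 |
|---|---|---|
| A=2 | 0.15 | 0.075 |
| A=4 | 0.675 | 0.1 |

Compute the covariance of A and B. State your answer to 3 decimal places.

-0.143

E[A] = 3.55,  E[B] = 0.35
E[AB] = 1.1
Cov(A,B) = E[AB] − E[A]E[B] = 1.1 − (3.55)(0.35) = -0.1425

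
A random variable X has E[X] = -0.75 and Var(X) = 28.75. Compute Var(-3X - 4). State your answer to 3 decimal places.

258.750

Var(-3X - 4) = (-3)²·Var(X) = 9·28.75 = 258.75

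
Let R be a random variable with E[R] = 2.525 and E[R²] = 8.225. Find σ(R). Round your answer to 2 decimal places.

1.36

Var(R) = 8.225 − (2.525)² = 1.849375
σ(R) = √1.849375 ≈ 1.36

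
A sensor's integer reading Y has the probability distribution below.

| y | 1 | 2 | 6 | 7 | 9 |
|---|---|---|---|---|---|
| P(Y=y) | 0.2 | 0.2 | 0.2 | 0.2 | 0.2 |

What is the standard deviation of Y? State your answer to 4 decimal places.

E[Y] = (1)(0.2) + (2)(0.2) + (6)(0.2) + (7)(0.2) + (9)(0.2) = 5
E[Y²] = (1)²(0.2) + (2)²(0.2) + (6)²(0.2) + (7)²(0.2) + (9)²(0.2) = 34.2
Var(Y) = E[Y²] − (E[Y])² = 34.2 − (5)² = 9.2
SD(Y) = √9.2 ≈ 3.0332

3.0332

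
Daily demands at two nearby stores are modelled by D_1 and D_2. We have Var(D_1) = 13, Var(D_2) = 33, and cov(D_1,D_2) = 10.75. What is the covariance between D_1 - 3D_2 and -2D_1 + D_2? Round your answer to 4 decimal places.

-49.7500

cov(D_1 - 3D_2, -2D_1 + D_2) = (1)(-2)Var(D_1) + (-3)(1)Var(D_2) + [(1)(1) + (-3)(-2)]cov(D_1,D_2)
= -2·13 + -3·33 + 7·10.75 = -49.75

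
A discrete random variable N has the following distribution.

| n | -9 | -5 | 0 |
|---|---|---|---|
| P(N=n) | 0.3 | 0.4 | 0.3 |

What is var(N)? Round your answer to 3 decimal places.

12.210

E[N] = (-9)(0.3) + (-5)(0.4) + (0)(0.3) = -4.7
E[N²] = (-9)²(0.3) + (-5)²(0.4) + (0)²(0.3) = 34.3
var(N) = E[N²] − (E[N])² = 34.3 − (-4.7)² = 12.21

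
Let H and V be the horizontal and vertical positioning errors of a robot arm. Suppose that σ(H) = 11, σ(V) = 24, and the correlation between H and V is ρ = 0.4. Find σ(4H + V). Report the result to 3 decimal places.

var(H) = (11)² = 121;  var(V) = (24)² = 576
Cov(H,V) = ρ·σ(H)·σ(V) = 0.4·11·24 = 105.6
var(4H + V) = (4)²·var(H) + (1)²·var(V) + 2·(4)·(1)·Cov(H,V)
= 16·121 + 1·576 + 8·105.6 = 3356.8
σ(4H + V) = √3356.8 ≈ 57.938

57.938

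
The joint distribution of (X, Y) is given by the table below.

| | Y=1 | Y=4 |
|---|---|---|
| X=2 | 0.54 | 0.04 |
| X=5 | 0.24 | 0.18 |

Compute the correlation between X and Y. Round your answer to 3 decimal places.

0.428

E[X] = 3.26,  E[Y] = 1.66
E[XY] = 6.2
Cov(X,Y) = E[XY] − E[X]E[Y] = 6.2 − (3.26)(1.66) = 0.7884
var(X) = 2.1924,  var(Y) = 1.5444
ρ = 0.7884 / √(2.1924·1.5444) ≈ 0.428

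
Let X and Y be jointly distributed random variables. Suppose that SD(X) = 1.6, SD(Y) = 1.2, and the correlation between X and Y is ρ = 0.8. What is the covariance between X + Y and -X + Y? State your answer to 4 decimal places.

-1.1200

V(X) = (1.6)² = 2.56;  V(Y) = (1.2)² = 1.44
cov(X,Y) = ρ·SD(X)·SD(Y) = 0.8·1.6·1.2 = 1.536
cov(X + Y, -X + Y) = (1)(-1)V(X) + (1)(1)V(Y) + [(1)(1) + (1)(-1)]cov(X,Y)
= -1·2.56 + 1·1.44 + 0·1.536 = -1.12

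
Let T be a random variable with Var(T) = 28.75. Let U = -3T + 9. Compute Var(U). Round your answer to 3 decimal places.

258.750

Var(-3T + 9) = (-3)²·Var(T) = 9·28.75 = 258.75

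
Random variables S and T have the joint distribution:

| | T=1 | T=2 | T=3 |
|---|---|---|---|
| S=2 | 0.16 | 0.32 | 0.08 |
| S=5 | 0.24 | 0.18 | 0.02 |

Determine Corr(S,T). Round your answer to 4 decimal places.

E[S] = 3.32,  E[T] = 1.7
E[ST] = 5.38
cov(S,T) = E[ST] − E[S]E[T] = 5.38 − (3.32)(1.7) = -0.264
V(S) = 2.2176,  V(T) = 0.41
ρ = -0.264 / √(2.2176·0.41) ≈ -0.2769

-0.2769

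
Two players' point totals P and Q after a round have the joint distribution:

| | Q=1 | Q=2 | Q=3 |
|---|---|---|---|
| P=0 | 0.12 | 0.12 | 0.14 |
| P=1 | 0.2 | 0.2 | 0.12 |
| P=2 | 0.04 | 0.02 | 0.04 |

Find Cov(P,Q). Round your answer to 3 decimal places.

-0.037

E[P] = 0.72,  E[Q] = 1.94
E[PQ] = 1.36
Cov(P,Q) = E[PQ] − E[P]E[Q] = 1.36 − (0.72)(1.94) = -0.0368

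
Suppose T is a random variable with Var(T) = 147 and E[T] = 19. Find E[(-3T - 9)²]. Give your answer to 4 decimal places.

E[-3T - 9] = -3·19 − 9 = -66
Var(-3T - 9) = (-3)²·147 = 1323
E[(-3T - 9)²] = Var((-3T - 9)) + (E[(-3T - 9)])² = 1323 + (-66)² = 5679

5679.0000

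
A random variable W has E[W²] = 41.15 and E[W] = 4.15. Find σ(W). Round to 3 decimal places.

4.892

V(W) = 41.15 − (4.15)² = 23.9275
σ(W) = √23.9275 ≈ 4.892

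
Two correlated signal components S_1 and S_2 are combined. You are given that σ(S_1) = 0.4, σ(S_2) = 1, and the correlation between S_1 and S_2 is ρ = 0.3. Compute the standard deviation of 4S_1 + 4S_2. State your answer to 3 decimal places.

4.733

V(S_1) = (0.4)² = 0.16;  V(S_2) = (1)² = 1
Cov(S_1,S_2) = ρ·σ(S_1)·σ(S_2) = 0.3·0.4·1 = 0.12
V(4S_1 + 4S_2) = (4)²·V(S_1) + (4)²·V(S_2) + 2·(4)·(4)·Cov(S_1,S_2)
= 16·0.16 + 16·1 + 32·0.12 = 22.4
σ(4S_1 + 4S_2) = √22.4 ≈ 4.733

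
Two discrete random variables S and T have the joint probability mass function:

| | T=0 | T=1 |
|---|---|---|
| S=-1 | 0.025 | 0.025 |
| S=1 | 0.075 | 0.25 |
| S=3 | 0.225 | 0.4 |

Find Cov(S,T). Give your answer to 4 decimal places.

-0.0263

E[S] = 2.15,  E[T] = 0.675
E[ST] = 1.425
Cov(S,T) = E[ST] − E[S]E[T] = 1.425 − (2.15)(0.675) = -0.02625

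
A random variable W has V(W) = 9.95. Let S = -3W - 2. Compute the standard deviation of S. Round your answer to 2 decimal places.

V(-3W - 2) = (-3)²·9.95 = 89.55
sd(S) = √89.55 ≈ 9.46

9.46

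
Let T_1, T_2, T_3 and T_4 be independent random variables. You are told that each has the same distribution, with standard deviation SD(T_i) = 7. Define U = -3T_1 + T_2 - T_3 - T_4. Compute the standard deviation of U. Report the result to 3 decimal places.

Var(T_i) = (7)² = 49
By independence, Var(U) = (-3)²Var(T_1) + (1)²Var(T_2) + (-1)²Var(T_3) + (-1)²Var(T_4)
= (-3)²·49 + (1)²·49 + (-1)²·49 + (-1)²·49 = 588
SD(U) = √588 ≈ 24.249

24.249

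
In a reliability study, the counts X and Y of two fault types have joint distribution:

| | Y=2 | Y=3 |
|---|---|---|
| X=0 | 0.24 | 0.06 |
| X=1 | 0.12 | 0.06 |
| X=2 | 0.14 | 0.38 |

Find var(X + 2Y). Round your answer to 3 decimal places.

E[X] = 1.22,  E[Y] = 2.5,  E[XY] = 3.26
var(X) = 2.26 − (1.22)² = 0.7716;  var(Y) = 6.5 − (2.5)² = 0.25
Cov(X,Y) = 3.26 − (1.22)(2.5) = 0.21
var(X + 2Y) = (1)²·0.7716 + (2)²·0.25 + 2·(1)·(2)·0.21 = 2.6116

2.612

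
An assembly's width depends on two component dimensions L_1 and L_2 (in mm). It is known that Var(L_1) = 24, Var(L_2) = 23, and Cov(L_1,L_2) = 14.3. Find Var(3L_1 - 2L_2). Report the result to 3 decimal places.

136.400

Var(3L_1 - 2L_2) = (3)²·Var(L_1) + (-2)²·Var(L_2) + 2·(3)·(-2)·Cov(L_1,L_2)
= 9·24 + 4·23 + -12·14.3 = 136.4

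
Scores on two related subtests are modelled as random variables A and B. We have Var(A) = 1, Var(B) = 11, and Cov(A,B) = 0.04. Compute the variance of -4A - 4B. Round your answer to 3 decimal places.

Var(-4A - 4B) = (-4)²·Var(A) + (-4)²·Var(B) + 2·(-4)·(-4)·Cov(A,B)
= 16·1 + 16·11 + 32·0.04 = 193.28

193.280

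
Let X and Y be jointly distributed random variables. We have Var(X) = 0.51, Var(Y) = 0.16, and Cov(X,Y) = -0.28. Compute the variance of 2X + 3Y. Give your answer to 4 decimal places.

0.1200

Var(2X + 3Y) = (2)²·Var(X) + (3)²·Var(Y) + 2·(2)·(3)·Cov(X,Y)
= 4·0.51 + 9·0.16 + 12·-0.28 = 0.12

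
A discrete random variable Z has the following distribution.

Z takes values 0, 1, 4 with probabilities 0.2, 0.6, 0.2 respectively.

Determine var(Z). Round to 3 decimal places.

1.840

E[Z] = (0)(0.2) + (1)(0.6) + (4)(0.2) = 1.4
E[Z²] = (0)²(0.2) + (1)²(0.6) + (4)²(0.2) = 3.8
var(Z) = E[Z²] − (E[Z])² = 3.8 − (1.4)² = 1.84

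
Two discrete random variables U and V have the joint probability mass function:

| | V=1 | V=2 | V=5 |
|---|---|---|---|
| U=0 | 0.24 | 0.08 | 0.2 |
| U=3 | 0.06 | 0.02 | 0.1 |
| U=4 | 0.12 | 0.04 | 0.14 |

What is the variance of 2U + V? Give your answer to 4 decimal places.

18.5556

E[U] = 1.74,  E[V] = 2.9,  E[UV] = 5.4
var(U) = 6.42 − (1.74)² = 3.3924;  var(V) = 11.98 − (2.9)² = 3.57
cov(U,V) = 5.4 − (1.74)(2.9) = 0.354
var(2U + V) = (2)²·3.3924 + (1)²·3.57 + 2·(2)·(1)·0.354 = 18.5556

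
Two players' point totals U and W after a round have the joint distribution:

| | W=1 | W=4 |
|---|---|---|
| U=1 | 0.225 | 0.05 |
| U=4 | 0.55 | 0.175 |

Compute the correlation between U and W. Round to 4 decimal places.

0.0637

E[U] = 3.175,  E[W] = 1.675
E[UW] = 5.425
Cov(U,W) = E[UW] − E[U]E[W] = 5.425 − (3.175)(1.675) = 0.106875
V(U) = 1.794375,  V(W) = 1.569375
ρ = 0.106875 / √(1.794375·1.569375) ≈ 0.0637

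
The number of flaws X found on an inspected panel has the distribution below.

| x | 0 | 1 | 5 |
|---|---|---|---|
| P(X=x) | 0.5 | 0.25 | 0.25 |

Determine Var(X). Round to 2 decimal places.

E[X] = (0)(0.5) + (1)(0.25) + (5)(0.25) = 1.5
E[X²] = (0)²(0.5) + (1)²(0.25) + (5)²(0.25) = 6.5
Var(X) = E[X²] − (E[X])² = 6.5 − (1.5)² = 4.25

4.25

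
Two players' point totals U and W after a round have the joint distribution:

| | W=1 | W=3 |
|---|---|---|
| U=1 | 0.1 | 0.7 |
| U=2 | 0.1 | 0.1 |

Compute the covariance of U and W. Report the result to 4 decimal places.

E[U] = 1.2,  E[W] = 2.6
E[UW] = 3
Cov(U,W) = E[UW] − E[U]E[W] = 3 − (1.2)(2.6) = -0.12

-0.1200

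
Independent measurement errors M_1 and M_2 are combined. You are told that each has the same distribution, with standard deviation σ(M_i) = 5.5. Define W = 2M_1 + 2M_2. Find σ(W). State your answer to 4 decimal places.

V(M_i) = (5.5)² = 30.25
By independence, V(W) = (2)²V(M_1) + (2)²V(M_2)
= (2)²·30.25 + (2)²·30.25 = 242
σ(W) = √242 ≈ 15.5563

15.5563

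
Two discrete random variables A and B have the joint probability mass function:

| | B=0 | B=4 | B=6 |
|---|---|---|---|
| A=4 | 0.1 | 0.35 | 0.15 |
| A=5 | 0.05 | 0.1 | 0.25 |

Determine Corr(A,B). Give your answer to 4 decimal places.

E[A] = 4.4,  E[B] = 4.2
E[AB] = 18.7
Cov(A,B) = E[AB] − E[A]E[B] = 18.7 − (4.4)(4.2) = 0.22
var(A) = 0.24,  var(B) = 3.96
ρ = 0.22 / √(0.24·3.96) ≈ 0.2257

0.2257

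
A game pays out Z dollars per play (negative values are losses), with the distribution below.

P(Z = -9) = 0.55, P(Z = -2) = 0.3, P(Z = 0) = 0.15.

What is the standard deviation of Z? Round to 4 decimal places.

3.8662

E[Z] = (-9)(0.55) + (-2)(0.3) + (0)(0.15) = -5.55
E[Z²] = (-9)²(0.55) + (-2)²(0.3) + (0)²(0.15) = 45.75
Var(Z) = E[Z²] − (E[Z])² = 45.75 − (-5.55)² = 14.9475
sd(Z) = √14.9475 ≈ 3.8662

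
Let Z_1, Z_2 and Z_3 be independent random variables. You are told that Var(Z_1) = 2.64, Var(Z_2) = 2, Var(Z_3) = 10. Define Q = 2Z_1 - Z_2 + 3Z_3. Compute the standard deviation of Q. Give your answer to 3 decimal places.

10.127

By independence, Var(Q) = (2)²Var(Z_1) + (-1)²Var(Z_2) + (3)²Var(Z_3)
= (2)²·2.64 + (-1)²·2 + (3)²·10 = 102.56
SD(Q) = √102.56 ≈ 10.127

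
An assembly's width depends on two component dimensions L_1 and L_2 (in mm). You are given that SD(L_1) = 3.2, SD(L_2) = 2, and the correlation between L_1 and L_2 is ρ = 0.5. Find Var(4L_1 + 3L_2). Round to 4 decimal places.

276.6400

Var(L_1) = (3.2)² = 10.24;  Var(L_2) = (2)² = 4
Cov(L_1,L_2) = ρ·SD(L_1)·SD(L_2) = 0.5·3.2·2 = 3.2
Var(4L_1 + 3L_2) = (4)²·Var(L_1) + (3)²·Var(L_2) + 2·(4)·(3)·Cov(L_1,L_2)
= 16·10.24 + 9·4 + 24·3.2 = 276.64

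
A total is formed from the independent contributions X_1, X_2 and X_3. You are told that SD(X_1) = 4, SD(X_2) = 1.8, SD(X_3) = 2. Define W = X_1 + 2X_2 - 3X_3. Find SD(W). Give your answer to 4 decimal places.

var(X_1) = 16, var(X_2) = 3.24, var(X_3) = 4
By independence, var(W) = (1)²var(X_1) + (2)²var(X_2) + (-3)²var(X_3)
= (1)²·16 + (2)²·3.24 + (-3)²·4 = 64.96
SD(W) = √64.96 ≈ 8.0598

8.0598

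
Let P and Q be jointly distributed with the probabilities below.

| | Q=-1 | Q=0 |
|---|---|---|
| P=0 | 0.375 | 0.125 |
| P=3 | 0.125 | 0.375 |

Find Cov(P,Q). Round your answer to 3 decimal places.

E[P] = 1.5,  E[Q] = -0.5
E[PQ] = -0.375
Cov(P,Q) = E[PQ] − E[P]E[Q] = -0.375 − (1.5)(-0.5) = 0.375

0.375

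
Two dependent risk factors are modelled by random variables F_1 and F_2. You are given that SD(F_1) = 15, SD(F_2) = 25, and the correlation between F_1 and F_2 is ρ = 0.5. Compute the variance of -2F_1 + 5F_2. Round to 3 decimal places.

12775.000

Var(F_1) = (15)² = 225;  Var(F_2) = (25)² = 625
Cov(F_1,F_2) = ρ·SD(F_1)·SD(F_2) = 0.5·15·25 = 187.5
Var(-2F_1 + 5F_2) = (-2)²·Var(F_1) + (5)²·Var(F_2) + 2·(-2)·(5)·Cov(F_1,F_2)
= 4·225 + 25·625 + -20·187.5 = 12775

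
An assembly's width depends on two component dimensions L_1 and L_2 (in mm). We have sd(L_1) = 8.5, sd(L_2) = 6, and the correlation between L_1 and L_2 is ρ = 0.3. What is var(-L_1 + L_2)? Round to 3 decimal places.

77.650

var(L_1) = (8.5)² = 72.25;  var(L_2) = (6)² = 36
Cov(L_1,L_2) = ρ·sd(L_1)·sd(L_2) = 0.3·8.5·6 = 15.3
var(-L_1 + L_2) = (-1)²·var(L_1) + (1)²·var(L_2) + 2·(-1)·(1)·Cov(L_1,L_2)
= 1·72.25 + 1·36 + -2·15.3 = 77.65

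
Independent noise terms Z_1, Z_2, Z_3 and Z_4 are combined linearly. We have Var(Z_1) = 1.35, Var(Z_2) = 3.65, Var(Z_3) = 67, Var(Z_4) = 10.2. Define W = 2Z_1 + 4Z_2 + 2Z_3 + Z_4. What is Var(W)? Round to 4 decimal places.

By independence, Var(W) = (2)²Var(Z_1) + (4)²Var(Z_2) + (2)²Var(Z_3) + (1)²Var(Z_4)
= (2)²·1.35 + (4)²·3.65 + (2)²·67 + (1)²·10.2 = 342

342.0000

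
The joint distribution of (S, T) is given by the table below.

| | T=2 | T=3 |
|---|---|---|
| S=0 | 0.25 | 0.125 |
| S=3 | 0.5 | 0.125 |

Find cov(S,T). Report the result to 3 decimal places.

E[S] = 1.875,  E[T] = 2.25
E[ST] = 4.125
cov(S,T) = E[ST] − E[S]E[T] = 4.125 − (1.875)(2.25) = -0.09375

-0.094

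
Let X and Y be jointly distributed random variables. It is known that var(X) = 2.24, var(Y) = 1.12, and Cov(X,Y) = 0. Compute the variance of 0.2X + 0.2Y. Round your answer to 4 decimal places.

0.1344

var(0.2X + 0.2Y) = (0.2)²·var(X) + (0.2)²·var(Y) + 2·(0.2)·(0.2)·Cov(X,Y)
= 0.04·2.24 + 0.04·1.12 + 0.08·0 = 0.1344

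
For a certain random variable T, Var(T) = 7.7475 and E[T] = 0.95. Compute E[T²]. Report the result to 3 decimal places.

8.650

E[T²] = Var(T) + (E[T])² = 7.7475 + (0.95)² = 8.65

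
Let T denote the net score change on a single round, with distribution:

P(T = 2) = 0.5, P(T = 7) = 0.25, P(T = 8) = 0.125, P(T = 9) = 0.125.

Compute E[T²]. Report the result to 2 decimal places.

E[T²] = (2)²(0.5) + (7)²(0.25) + (8)²(0.125) + (9)²(0.125) = 32.375

32.38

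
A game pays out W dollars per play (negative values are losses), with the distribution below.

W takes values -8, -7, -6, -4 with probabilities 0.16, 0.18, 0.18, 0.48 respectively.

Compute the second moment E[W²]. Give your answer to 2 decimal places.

33.22

E[W²] = (-8)²(0.16) + (-7)²(0.18) + (-6)²(0.18) + (-4)²(0.48) = 33.22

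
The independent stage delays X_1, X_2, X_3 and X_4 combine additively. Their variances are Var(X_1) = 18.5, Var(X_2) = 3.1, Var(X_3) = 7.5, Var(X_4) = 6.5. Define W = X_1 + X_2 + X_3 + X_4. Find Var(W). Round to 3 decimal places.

By independence, Var(W) = (1)²Var(X_1) + (1)²Var(X_2) + (1)²Var(X_3) + (1)²Var(X_4)
= (1)²·18.5 + (1)²·3.1 + (1)²·7.5 + (1)²·6.5 = 35.6

35.600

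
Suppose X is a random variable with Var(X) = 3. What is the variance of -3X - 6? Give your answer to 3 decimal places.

Var(-3X - 6) = (-3)²·Var(X) = 9·3 = 27

27.000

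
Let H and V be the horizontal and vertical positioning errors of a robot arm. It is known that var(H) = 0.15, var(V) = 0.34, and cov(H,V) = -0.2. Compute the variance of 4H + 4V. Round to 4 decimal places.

1.4400

var(4H + 4V) = (4)²·var(H) + (4)²·var(V) + 2·(4)·(4)·cov(H,V)
= 16·0.15 + 16·0.34 + 32·-0.2 = 1.44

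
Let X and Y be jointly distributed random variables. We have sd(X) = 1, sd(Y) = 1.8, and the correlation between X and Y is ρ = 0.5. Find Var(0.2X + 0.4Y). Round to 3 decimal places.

Var(X) = (1)² = 1;  Var(Y) = (1.8)² = 3.24
Cov(X,Y) = ρ·sd(X)·sd(Y) = 0.5·1·1.8 = 0.9
Var(0.2X + 0.4Y) = (0.2)²·Var(X) + (0.4)²·Var(Y) + 2·(0.2)·(0.4)·Cov(X,Y)
= 0.04·1 + 0.16·3.24 + 0.16·0.9 = 0.7024

0.702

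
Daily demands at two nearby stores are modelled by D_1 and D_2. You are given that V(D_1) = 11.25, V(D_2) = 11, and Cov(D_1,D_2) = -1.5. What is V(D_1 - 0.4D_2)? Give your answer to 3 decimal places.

14.210

V(D_1 - 0.4D_2) = (1)²·V(D_1) + (-0.4)²·V(D_2) + 2·(1)·(-0.4)·Cov(D_1,D_2)
= 1·11.25 + 0.16·11 + -0.8·-1.5 = 14.21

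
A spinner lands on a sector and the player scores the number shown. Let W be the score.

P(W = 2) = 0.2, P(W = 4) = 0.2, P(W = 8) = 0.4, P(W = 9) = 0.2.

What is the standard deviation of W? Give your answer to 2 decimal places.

2.71

E[W] = (2)(0.2) + (4)(0.2) + (8)(0.4) + (9)(0.2) = 6.2
E[W²] = (2)²(0.2) + (4)²(0.2) + (8)²(0.4) + (9)²(0.2) = 45.8
var(W) = E[W²] − (E[W])² = 45.8 − (6.2)² = 7.36
sd(W) = √7.36 ≈ 2.71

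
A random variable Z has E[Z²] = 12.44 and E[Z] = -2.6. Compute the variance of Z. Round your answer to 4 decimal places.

Var(Z) = 12.44 − (-2.6)² = 5.68

5.6800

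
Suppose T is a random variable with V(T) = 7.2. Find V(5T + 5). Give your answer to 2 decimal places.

180.00

V(5T + 5) = (5)²·V(T) = 25·7.2 = 180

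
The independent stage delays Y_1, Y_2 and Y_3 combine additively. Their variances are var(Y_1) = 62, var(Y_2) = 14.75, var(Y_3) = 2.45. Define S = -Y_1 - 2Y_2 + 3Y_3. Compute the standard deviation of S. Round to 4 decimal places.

11.9604

By independence, var(S) = (-1)²var(Y_1) + (-2)²var(Y_2) + (3)²var(Y_3)
= (-1)²·62 + (-2)²·14.75 + (3)²·2.45 = 143.05
SD(S) = √143.05 ≈ 11.9604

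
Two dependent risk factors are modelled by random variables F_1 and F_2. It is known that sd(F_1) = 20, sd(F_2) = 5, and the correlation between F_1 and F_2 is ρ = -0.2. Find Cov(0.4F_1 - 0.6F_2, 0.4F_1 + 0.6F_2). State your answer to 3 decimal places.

Var(F_1) = (20)² = 400;  Var(F_2) = (5)² = 25
Cov(F_1,F_2) = ρ·sd(F_1)·sd(F_2) = -0.2·20·5 = -20
Cov(0.4F_1 - 0.6F_2, 0.4F_1 + 0.6F_2) = (0.4)(0.4)Var(F_1) + (-0.6)(0.6)Var(F_2) + [(0.4)(0.6) + (-0.6)(0.4)]Cov(F_1,F_2)
= 0.16·400 + -0.36·25 + 0·-20 = 55

55.000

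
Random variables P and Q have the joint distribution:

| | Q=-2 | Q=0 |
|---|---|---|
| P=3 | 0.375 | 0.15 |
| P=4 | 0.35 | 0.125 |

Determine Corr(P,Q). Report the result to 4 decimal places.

E[P] = 3.475,  E[Q] = -1.45
E[PQ] = -5.05
Cov(P,Q) = E[PQ] − E[P]E[Q] = -5.05 − (3.475)(-1.45) = -0.01125
var(P) = 0.249375,  var(Q) = 0.7975
ρ = -0.01125 / √(0.249375·0.7975) ≈ -0.0252

-0.0252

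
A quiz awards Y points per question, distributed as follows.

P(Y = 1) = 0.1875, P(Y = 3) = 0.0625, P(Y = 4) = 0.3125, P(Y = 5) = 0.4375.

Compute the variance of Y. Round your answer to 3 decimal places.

2.152

E[Y] = (1)(0.1875) + (3)(0.0625) + (4)(0.3125) + (5)(0.4375) = 3.8125
E[Y²] = (1)²(0.1875) + (3)²(0.0625) + (4)²(0.3125) + (5)²(0.4375) = 16.6875
var(Y) = E[Y²] − (E[Y])² = 16.6875 − (3.8125)² = 2.15234375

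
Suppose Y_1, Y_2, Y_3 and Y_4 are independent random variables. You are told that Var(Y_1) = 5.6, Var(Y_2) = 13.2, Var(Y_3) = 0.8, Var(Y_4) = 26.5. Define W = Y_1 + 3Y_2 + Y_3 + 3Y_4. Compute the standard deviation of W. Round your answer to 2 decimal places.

19.07

By independence, Var(W) = (1)²Var(Y_1) + (3)²Var(Y_2) + (1)²Var(Y_3) + (3)²Var(Y_4)
= (1)²·5.6 + (3)²·13.2 + (1)²·0.8 + (3)²·26.5 = 363.7
σ(W) = √363.7 ≈ 19.07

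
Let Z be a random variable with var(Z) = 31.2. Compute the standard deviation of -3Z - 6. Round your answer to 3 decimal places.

16.757

var(-3Z - 6) = (-3)²·31.2 = 280.8
SD(-3Z - 6) = √280.8 ≈ 16.757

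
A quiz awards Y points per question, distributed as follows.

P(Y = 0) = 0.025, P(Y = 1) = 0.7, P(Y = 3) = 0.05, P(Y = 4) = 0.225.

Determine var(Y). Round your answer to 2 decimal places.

E[Y] = (0)(0.025) + (1)(0.7) + (3)(0.05) + (4)(0.225) = 1.75
E[Y²] = (0)²(0.025) + (1)²(0.7) + (3)²(0.05) + (4)²(0.225) = 4.75
var(Y) = E[Y²] − (E[Y])² = 4.75 − (1.75)² = 1.6875

1.69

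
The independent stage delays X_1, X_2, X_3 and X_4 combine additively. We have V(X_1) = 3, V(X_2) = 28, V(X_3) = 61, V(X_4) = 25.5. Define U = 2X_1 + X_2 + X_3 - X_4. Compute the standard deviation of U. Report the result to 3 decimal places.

11.247

By independence, V(U) = (2)²V(X_1) + (1)²V(X_2) + (1)²V(X_3) + (-1)²V(X_4)
= (2)²·3 + (1)²·28 + (1)²·61 + (-1)²·25.5 = 126.5
sd(U) = √126.5 ≈ 11.247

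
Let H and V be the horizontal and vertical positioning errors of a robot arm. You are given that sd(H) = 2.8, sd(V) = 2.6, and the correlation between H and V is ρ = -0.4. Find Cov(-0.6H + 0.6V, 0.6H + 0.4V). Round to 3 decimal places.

var(H) = (2.8)² = 7.84;  var(V) = (2.6)² = 6.76
Cov(H,V) = ρ·sd(H)·sd(V) = -0.4·2.8·2.6 = -2.912
Cov(-0.6H + 0.6V, 0.6H + 0.4V) = (-0.6)(0.6)var(H) + (0.6)(0.4)var(V) + [(-0.6)(0.4) + (0.6)(0.6)]Cov(H,V)
= -0.36·7.84 + 0.24·6.76 + 0.12·-2.912 = -1.54944

-1.549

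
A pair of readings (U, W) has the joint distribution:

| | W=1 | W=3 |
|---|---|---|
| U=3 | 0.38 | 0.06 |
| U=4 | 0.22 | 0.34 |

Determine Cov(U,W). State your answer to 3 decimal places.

E[U] = 3.56,  E[W] = 1.8
E[UW] = 6.64
Cov(U,W) = E[UW] − E[U]E[W] = 6.64 − (3.56)(1.8) = 0.232

0.232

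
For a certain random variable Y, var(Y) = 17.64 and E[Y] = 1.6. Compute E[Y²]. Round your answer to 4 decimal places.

20.2000

E[Y²] = var(Y) + (E[Y])² = 17.64 + (1.6)² = 20.2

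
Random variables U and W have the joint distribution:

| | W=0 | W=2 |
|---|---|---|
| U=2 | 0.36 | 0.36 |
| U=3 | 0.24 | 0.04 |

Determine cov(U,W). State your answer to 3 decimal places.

-0.144

E[U] = 2.28,  E[W] = 0.8
E[UW] = 1.68
cov(U,W) = E[UW] − E[U]E[W] = 1.68 − (2.28)(0.8) = -0.144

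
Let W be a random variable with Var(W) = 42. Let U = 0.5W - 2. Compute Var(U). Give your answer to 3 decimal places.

Var(0.5W - 2) = (0.5)²·Var(W) = 0.25·42 = 10.5

10.500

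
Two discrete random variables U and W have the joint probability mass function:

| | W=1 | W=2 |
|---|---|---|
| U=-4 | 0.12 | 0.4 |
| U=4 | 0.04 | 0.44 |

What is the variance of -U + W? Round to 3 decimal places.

15.520

E[U] = -0.16,  E[W] = 1.84,  E[UW] = 0
Var(U) = 16 − (-0.16)² = 15.9744;  Var(W) = 3.52 − (1.84)² = 0.1344
cov(U,W) = 0 − (-0.16)(1.84) = 0.2944
Var(-U + W) = (-1)²·15.9744 + (1)²·0.1344 + 2·(-1)·(1)·0.2944 = 15.52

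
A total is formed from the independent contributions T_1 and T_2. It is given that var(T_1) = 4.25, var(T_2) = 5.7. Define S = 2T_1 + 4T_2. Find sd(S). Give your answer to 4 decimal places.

10.4019

By independence, var(S) = (2)²var(T_1) + (4)²var(T_2)
= (2)²·4.25 + (4)²·5.7 = 108.2
sd(S) = √108.2 ≈ 10.4019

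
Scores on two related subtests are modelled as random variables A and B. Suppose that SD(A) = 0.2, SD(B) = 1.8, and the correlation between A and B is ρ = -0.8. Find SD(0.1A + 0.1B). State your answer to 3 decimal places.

0.164

Var(A) = (0.2)² = 0.04;  Var(B) = (1.8)² = 3.24
Cov(A,B) = ρ·SD(A)·SD(B) = -0.8·0.2·1.8 = -0.288
Var(0.1A + 0.1B) = (0.1)²·Var(A) + (0.1)²·Var(B) + 2·(0.1)·(0.1)·Cov(A,B)
= 0.01·0.04 + 0.01·3.24 + 0.02·-0.288 = 0.02704
SD(0.1A + 0.1B) = √0.02704 ≈ 0.164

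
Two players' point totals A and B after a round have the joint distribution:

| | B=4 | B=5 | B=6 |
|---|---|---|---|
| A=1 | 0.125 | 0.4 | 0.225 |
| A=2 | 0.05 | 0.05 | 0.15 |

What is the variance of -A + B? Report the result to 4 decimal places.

0.5975

E[A] = 1.25,  E[B] = 5.2,  E[AB] = 6.55
var(A) = 1.75 − (1.25)² = 0.1875;  var(B) = 27.55 − (5.2)² = 0.51
Cov(A,B) = 6.55 − (1.25)(5.2) = 0.05
var(-A + B) = (-1)²·0.1875 + (1)²·0.51 + 2·(-1)·(1)·0.05 = 0.5975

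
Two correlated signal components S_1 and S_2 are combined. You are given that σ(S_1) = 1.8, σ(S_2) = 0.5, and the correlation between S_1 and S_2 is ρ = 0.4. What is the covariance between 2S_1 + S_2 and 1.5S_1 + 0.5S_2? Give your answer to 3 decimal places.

10.745

var(S_1) = (1.8)² = 3.24;  var(S_2) = (0.5)² = 0.25
cov(S_1,S_2) = ρ·σ(S_1)·σ(S_2) = 0.4·1.8·0.5 = 0.36
cov(2S_1 + S_2, 1.5S_1 + 0.5S_2) = (2)(1.5)var(S_1) + (1)(0.5)var(S_2) + [(2)(0.5) + (1)(1.5)]cov(S_1,S_2)
= 3·3.24 + 0.5·0.25 + 2.5·0.36 = 10.745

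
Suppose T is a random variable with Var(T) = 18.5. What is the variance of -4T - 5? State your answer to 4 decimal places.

Var(-4T - 5) = (-4)²·Var(T) = 16·18.5 = 296

296.0000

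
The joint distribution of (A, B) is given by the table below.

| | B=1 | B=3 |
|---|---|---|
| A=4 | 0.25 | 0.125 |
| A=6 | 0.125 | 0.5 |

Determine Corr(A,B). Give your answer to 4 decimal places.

0.4667

E[A] = 5.25,  E[B] = 2.25
E[AB] = 12.25
cov(A,B) = E[AB] − E[A]E[B] = 12.25 − (5.25)(2.25) = 0.4375
Var(A) = 0.9375,  Var(B) = 0.9375
ρ = 0.4375 / √(0.9375·0.9375) ≈ 0.4667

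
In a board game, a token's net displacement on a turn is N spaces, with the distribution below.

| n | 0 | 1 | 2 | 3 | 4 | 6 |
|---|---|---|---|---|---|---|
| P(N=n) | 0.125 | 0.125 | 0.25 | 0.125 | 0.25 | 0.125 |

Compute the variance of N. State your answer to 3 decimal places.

E[N] = (0)(0.125) + (1)(0.125) + (2)(0.25) + (3)(0.125) + (4)(0.25) + (6)(0.125) = 2.75
E[N²] = (0)²(0.125) + (1)²(0.125) + (2)²(0.25) + (3)²(0.125) + (4)²(0.25) + (6)²(0.125) = 10.75
V(N) = E[N²] − (E[N])² = 10.75 − (2.75)² = 3.1875

3.188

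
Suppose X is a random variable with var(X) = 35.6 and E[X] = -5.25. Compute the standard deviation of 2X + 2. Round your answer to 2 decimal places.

11.93

var(2X + 2) = (2)²·35.6 = 142.4
sd(2X + 2) = √142.4 ≈ 11.93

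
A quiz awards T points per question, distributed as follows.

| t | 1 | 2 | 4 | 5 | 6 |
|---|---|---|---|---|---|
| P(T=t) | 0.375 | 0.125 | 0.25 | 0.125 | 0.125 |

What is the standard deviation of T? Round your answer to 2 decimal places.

1.87

E[T] = (1)(0.375) + (2)(0.125) + (4)(0.25) + (5)(0.125) + (6)(0.125) = 3
E[T²] = (1)²(0.375) + (2)²(0.125) + (4)²(0.25) + (5)²(0.125) + (6)²(0.125) = 12.5
V(T) = E[T²] − (E[T])² = 12.5 − (3)² = 3.5
SD(T) = √3.5 ≈ 1.87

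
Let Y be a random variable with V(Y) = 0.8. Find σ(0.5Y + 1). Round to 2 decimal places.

V(0.5Y + 1) = (0.5)²·0.8 = 0.2
σ(0.5Y + 1) = √0.2 ≈ 0.45

0.45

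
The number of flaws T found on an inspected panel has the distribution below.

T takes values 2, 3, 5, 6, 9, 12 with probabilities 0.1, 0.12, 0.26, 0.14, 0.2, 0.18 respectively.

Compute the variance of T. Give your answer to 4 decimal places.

E[T] = (2)(0.1) + (3)(0.12) + (5)(0.26) + (6)(0.14) + (9)(0.2) + (12)(0.18) = 6.66
E[T²] = (2)²(0.1) + (3)²(0.12) + (5)²(0.26) + (6)²(0.14) + (9)²(0.2) + (12)²(0.18) = 55.14
Var(T) = E[T²] − (E[T])² = 55.14 − (6.66)² = 10.7844

10.7844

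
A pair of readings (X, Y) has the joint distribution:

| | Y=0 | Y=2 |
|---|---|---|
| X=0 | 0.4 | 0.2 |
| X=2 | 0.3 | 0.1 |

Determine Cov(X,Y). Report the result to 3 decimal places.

-0.080

E[X] = 0.8,  E[Y] = 0.6
E[XY] = 0.4
Cov(X,Y) = E[XY] − E[X]E[Y] = 0.4 − (0.8)(0.6) = -0.08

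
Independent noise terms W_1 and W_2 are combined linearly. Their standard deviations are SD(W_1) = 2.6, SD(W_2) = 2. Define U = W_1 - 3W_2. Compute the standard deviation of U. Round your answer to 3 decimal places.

var(W_1) = 6.76, var(W_2) = 4
By independence, var(U) = (1)²var(W_1) + (-3)²var(W_2)
= (1)²·6.76 + (-3)²·4 = 42.76
SD(U) = √42.76 ≈ 6.539

6.539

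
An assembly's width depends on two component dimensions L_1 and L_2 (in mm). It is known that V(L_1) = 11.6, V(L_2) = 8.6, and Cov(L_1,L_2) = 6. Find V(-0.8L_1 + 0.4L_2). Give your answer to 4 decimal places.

V(-0.8L_1 + 0.4L_2) = (-0.8)²·V(L_1) + (0.4)²·V(L_2) + 2·(-0.8)·(0.4)·Cov(L_1,L_2)
= 0.64·11.6 + 0.16·8.6 + -0.64·6 = 4.96

4.9600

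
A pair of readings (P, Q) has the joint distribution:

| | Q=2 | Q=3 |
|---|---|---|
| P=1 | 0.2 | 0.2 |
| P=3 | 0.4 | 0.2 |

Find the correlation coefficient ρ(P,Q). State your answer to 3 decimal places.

E[P] = 2.2,  E[Q] = 2.4
E[PQ] = 5.2
Cov(P,Q) = E[PQ] − E[P]E[Q] = 5.2 − (2.2)(2.4) = -0.08
V(P) = 0.96,  V(Q) = 0.24
ρ = -0.08 / √(0.96·0.24) ≈ -0.167

-0.167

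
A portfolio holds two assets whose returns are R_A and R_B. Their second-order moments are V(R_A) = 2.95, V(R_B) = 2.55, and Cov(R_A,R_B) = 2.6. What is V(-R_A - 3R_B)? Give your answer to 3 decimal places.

41.500

V(-R_A - 3R_B) = (-1)²·V(R_A) + (-3)²·V(R_B) + 2·(-1)·(-3)·Cov(R_A,R_B)
= 1·2.95 + 9·2.55 + 6·2.6 = 41.5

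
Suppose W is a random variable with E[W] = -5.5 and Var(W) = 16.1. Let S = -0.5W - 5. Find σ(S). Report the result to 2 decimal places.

2.01

Var(-0.5W - 5) = (-0.5)²·16.1 = 4.025
σ(S) = √4.025 ≈ 2.01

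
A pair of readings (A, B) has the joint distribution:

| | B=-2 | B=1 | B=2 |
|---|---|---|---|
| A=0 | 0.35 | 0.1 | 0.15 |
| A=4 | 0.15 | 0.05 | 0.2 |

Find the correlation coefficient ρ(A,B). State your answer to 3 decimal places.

0.228

E[A] = 1.6,  E[B] = -0.15
E[AB] = 0.6
cov(A,B) = E[AB] − E[A]E[B] = 0.6 − (1.6)(-0.15) = 0.84
var(A) = 3.84,  var(B) = 3.5275
ρ = 0.84 / √(3.84·3.5275) ≈ 0.228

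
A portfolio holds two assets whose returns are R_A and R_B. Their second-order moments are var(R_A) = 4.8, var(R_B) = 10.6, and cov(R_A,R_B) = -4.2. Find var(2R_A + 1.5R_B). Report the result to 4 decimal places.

var(2R_A + 1.5R_B) = (2)²·var(R_A) + (1.5)²·var(R_B) + 2·(2)·(1.5)·cov(R_A,R_B)
= 4·4.8 + 2.25·10.6 + 6·-4.2 = 17.85

17.8500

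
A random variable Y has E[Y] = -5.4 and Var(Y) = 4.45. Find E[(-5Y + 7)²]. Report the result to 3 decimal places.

1267.250

E[-5Y + 7] = -5·-5.4 + 7 = 34
Var(-5Y + 7) = (-5)²·4.45 = 111.25
E[(-5Y + 7)²] = Var((-5Y + 7)) + (E[(-5Y + 7)])² = 111.25 + (34)² = 1267.25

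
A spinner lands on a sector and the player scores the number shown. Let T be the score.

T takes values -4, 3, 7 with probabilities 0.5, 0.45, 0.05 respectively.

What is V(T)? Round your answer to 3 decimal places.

E[T] = (-4)(0.5) + (3)(0.45) + (7)(0.05) = -0.3
E[T²] = (-4)²(0.5) + (3)²(0.45) + (7)²(0.05) = 14.5
V(T) = E[T²] − (E[T])² = 14.5 − (-0.3)² = 14.41

14.410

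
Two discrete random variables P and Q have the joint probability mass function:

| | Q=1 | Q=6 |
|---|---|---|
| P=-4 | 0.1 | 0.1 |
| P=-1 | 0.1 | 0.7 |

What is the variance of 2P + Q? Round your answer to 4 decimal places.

E[P] = -1.6,  E[Q] = 5,  E[PQ] = -7.1
var(P) = 4 − (-1.6)² = 1.44;  var(Q) = 29 − (5)² = 4
cov(P,Q) = -7.1 − (-1.6)(5) = 0.9
var(2P + Q) = (2)²·1.44 + (1)²·4 + 2·(2)·(1)·0.9 = 13.36

13.3600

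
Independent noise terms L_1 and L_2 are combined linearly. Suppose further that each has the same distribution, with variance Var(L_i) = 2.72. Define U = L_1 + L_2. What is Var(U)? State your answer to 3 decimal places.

By independence, Var(U) = (1)²Var(L_1) + (1)²Var(L_2)
= (1)²·2.72 + (1)²·2.72 = 5.44

5.440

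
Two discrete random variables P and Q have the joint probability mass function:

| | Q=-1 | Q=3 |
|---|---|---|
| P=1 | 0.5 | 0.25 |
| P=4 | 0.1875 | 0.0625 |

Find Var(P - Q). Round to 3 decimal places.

5.500

E[P] = 1.75,  E[Q] = 0.25,  E[PQ] = 0.25
Var(P) = 4.75 − (1.75)² = 1.6875;  Var(Q) = 3.5 − (0.25)² = 3.4375
Cov(P,Q) = 0.25 − (1.75)(0.25) = -0.1875
Var(P - Q) = (1)²·1.6875 + (-1)²·3.4375 + 2·(1)·(-1)·-0.1875 = 5.5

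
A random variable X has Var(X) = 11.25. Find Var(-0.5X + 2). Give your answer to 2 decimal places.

2.81

Var(-0.5X + 2) = (-0.5)²·Var(X) = 0.25·11.25 = 2.8125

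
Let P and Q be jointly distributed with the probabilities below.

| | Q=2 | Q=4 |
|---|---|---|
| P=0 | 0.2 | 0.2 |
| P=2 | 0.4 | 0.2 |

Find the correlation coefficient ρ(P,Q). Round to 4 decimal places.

E[P] = 1.2,  E[Q] = 2.8
E[PQ] = 3.2
cov(P,Q) = E[PQ] − E[P]E[Q] = 3.2 − (1.2)(2.8) = -0.16
V(P) = 0.96,  V(Q) = 0.96
ρ = -0.16 / √(0.96·0.96) ≈ -0.1667

-0.1667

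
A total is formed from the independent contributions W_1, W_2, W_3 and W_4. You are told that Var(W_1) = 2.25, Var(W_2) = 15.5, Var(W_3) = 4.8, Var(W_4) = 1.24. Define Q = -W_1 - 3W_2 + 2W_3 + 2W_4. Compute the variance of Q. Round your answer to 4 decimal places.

165.9100

By independence, Var(Q) = (-1)²Var(W_1) + (-3)²Var(W_2) + (2)²Var(W_3) + (2)²Var(W_4)
= (-1)²·2.25 + (-3)²·15.5 + (2)²·4.8 + (2)²·1.24 = 165.91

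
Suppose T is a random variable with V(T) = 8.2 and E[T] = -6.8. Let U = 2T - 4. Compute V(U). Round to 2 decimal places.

32.80

V(2T - 4) = (2)²·V(T) = 4·8.2 = 32.8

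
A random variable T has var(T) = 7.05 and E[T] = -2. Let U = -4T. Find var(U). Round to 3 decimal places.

112.800

var(-4T) = (-4)²·var(T) = 16·7.05 = 112.8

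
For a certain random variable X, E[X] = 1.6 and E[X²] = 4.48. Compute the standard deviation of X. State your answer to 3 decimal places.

Var(X) = 4.48 − (1.6)² = 1.92
SD(X) = √1.92 ≈ 1.386

1.386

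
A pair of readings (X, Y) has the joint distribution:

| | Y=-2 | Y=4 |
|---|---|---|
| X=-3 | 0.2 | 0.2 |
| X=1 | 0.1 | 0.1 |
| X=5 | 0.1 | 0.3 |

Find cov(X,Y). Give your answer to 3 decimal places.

2.400

E[X] = 1,  E[Y] = 1.6
E[XY] = 4
cov(X,Y) = E[XY] − E[X]E[Y] = 4 − (1)(1.6) = 2.4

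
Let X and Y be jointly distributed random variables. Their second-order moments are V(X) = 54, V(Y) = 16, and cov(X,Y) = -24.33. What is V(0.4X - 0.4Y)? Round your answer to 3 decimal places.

V(0.4X - 0.4Y) = (0.4)²·V(X) + (-0.4)²·V(Y) + 2·(0.4)·(-0.4)·cov(X,Y)
= 0.16·54 + 0.16·16 + -0.32·-24.33 = 18.9856

18.986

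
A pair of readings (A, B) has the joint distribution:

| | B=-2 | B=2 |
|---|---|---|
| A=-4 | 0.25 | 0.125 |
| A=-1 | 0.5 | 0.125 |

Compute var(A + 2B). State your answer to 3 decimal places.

12.609

E[A] = -2.125,  E[B] = -1,  E[AB] = 1.75
var(A) = 6.625 − (-2.125)² = 2.109375;  var(B) = 4 − (-1)² = 3
cov(A,B) = 1.75 − (-2.125)(-1) = -0.375
var(A + 2B) = (1)²·2.109375 + (2)²·3 + 2·(1)·(2)·-0.375 = 12.609375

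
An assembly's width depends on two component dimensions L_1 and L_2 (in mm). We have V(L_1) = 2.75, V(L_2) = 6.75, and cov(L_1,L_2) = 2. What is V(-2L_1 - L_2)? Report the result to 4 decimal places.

25.7500

V(-2L_1 - L_2) = (-2)²·V(L_1) + (-1)²·V(L_2) + 2·(-2)·(-1)·cov(L_1,L_2)
= 4·2.75 + 1·6.75 + 4·2 = 25.75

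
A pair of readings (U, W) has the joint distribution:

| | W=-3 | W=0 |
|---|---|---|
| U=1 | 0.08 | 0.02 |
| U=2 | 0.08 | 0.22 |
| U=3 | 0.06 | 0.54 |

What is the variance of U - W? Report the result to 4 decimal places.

1.2144

E[U] = 2.5,  E[W] = -0.66,  E[UW] = -1.26
Var(U) = 6.7 − (2.5)² = 0.45;  Var(W) = 1.98 − (-0.66)² = 1.5444
Cov(U,W) = -1.26 − (2.5)(-0.66) = 0.39
Var(U - W) = (1)²·0.45 + (-1)²·1.5444 + 2·(1)·(-1)·0.39 = 1.2144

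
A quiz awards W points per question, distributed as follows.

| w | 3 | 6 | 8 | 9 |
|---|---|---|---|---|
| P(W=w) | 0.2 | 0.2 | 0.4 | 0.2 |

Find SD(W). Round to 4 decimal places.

E[W] = (3)(0.2) + (6)(0.2) + (8)(0.4) + (9)(0.2) = 6.8
E[W²] = (3)²(0.2) + (6)²(0.2) + (8)²(0.4) + (9)²(0.2) = 50.8
Var(W) = E[W²] − (E[W])² = 50.8 − (6.8)² = 4.56
SD(W) = √4.56 ≈ 2.1354

2.1354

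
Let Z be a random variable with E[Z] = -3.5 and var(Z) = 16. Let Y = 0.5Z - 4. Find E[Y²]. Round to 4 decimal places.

37.0625

E[0.5Z - 4] = 0.5·-3.5 − 4 = -5.75
var(0.5Z - 4) = (0.5)²·16 = 4
E[Y²] = var(Y) + (E[Y])² = 4 + (-5.75)² = 37.0625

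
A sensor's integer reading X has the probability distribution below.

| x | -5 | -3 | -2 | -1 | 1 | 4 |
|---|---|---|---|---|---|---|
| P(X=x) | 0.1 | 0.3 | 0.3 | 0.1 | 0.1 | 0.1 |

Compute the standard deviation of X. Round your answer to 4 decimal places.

E[X] = (-5)(0.1) + (-3)(0.3) + (-2)(0.3) + (-1)(0.1) + (1)(0.1) + (4)(0.1) = -1.6
E[X²] = (-5)²(0.1) + (-3)²(0.3) + (-2)²(0.3) + (-1)²(0.1) + (1)²(0.1) + (4)²(0.1) = 8.2
var(X) = E[X²] − (E[X])² = 8.2 − (-1.6)² = 5.64
sd(X) = √5.64 ≈ 2.3749

2.3749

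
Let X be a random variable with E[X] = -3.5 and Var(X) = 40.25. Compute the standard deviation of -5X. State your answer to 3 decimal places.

Var(-5X) = (-5)²·40.25 = 1006.25
sd(-5X) = √1006.25 ≈ 31.721

31.721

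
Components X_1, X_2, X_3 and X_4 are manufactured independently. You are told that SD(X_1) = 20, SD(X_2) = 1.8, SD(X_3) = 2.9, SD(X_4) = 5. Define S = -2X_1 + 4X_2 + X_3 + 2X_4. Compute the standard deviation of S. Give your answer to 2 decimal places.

41.96

var(X_1) = 400, var(X_2) = 3.24, var(X_3) = 8.41, var(X_4) = 25
By independence, var(S) = (-2)²var(X_1) + (4)²var(X_2) + (1)²var(X_3) + (2)²var(X_4)
= (-2)²·400 + (4)²·3.24 + (1)²·8.41 + (2)²·25 = 1760.25
SD(S) = √1760.25 ≈ 41.96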